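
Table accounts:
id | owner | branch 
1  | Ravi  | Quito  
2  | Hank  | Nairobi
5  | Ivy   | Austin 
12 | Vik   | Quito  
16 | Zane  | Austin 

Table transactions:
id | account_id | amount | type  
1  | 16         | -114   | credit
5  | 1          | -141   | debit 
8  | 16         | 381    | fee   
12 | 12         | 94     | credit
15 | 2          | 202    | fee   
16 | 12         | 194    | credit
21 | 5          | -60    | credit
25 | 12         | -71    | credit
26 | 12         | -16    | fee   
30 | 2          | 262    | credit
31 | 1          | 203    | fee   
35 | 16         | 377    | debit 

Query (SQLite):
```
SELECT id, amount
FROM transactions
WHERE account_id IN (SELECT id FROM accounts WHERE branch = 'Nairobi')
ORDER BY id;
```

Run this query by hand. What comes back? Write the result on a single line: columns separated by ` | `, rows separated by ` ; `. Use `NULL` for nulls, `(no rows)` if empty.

Inner query: accounts.id where branch = 'Nairobi'.
Outer: keep transactions rows whose account_id is in that set.
Inner query → {2}

15 | 202 ; 30 | 262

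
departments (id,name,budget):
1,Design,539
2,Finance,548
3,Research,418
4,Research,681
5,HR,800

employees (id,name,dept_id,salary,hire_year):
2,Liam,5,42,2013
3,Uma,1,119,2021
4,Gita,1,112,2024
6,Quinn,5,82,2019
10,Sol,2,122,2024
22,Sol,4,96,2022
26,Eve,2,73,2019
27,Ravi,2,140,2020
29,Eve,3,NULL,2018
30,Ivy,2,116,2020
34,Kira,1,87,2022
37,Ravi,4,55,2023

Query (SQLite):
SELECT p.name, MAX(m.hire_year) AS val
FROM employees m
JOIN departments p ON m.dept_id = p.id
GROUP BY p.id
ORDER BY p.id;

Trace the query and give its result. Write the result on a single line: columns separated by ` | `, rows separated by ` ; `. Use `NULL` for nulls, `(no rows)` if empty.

Design | 2024 ; Finance | 2024 ; Research | 2018 ; Research | 2023 ; HR | 2019

Join each employees row to its departments via dept_id.
Group joined rows by departments.id; compute MAX(m.hire_year) per group.
  1: ids {3, 4, 34} → MAX(m.hire_year)=2024
  2: ids {10, 26, 27, 30} → MAX(m.hire_year)=2024
  3: ids {29} → MAX(m.hire_year)=2018
  4: ids {22, 37} → MAX(m.hire_year)=2023
  5: ids {2, 6} → MAX(m.hire_year)=2019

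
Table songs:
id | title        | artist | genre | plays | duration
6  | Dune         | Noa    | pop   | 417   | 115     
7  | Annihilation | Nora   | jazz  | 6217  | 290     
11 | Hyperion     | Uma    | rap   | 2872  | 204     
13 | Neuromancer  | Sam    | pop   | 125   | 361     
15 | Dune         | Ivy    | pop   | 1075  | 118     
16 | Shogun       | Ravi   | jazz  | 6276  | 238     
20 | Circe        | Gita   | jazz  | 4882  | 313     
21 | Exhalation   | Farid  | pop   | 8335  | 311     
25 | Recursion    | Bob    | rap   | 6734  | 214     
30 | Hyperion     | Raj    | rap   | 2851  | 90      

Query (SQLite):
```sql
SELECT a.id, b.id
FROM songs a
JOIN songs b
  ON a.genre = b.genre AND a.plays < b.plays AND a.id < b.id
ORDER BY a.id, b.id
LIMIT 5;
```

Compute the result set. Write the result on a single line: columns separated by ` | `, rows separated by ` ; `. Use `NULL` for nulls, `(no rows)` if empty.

6 | 15 ; 6 | 21 ; 7 | 16 ; 11 | 25 ; 13 | 15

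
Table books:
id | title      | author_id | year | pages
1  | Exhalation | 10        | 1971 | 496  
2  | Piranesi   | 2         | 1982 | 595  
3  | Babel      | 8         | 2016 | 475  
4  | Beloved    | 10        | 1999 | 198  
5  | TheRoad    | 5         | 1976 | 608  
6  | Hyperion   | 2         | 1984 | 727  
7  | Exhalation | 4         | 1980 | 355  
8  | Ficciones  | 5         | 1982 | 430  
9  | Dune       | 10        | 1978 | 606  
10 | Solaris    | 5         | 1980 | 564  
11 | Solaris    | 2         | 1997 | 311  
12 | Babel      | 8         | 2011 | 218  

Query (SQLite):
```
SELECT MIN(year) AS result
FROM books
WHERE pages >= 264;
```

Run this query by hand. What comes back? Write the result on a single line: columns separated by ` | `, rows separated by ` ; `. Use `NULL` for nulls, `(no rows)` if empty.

Rows where pages >= 264 → year values: [1971, 1982, 2016, 1976, 1984, 1980, 1982, 1978, 1980, 1997].
MIN of non-NULL values = 1971.

1971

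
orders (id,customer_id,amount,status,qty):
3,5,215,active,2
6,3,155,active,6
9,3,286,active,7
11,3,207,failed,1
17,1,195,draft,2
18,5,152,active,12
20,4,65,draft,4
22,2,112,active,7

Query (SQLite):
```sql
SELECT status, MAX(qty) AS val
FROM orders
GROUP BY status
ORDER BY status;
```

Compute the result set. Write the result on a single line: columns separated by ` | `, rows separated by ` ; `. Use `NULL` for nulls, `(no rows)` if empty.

Partition orders by status; compute MAX(qty) within each group.
  active: ids {3, 6, 9, 18, 22} → MAX(qty)=12
  draft: ids {17, 20} → MAX(qty)=4
  failed: ids {11} → MAX(qty)=1

active | 12 ; draft | 4 ; failed | 1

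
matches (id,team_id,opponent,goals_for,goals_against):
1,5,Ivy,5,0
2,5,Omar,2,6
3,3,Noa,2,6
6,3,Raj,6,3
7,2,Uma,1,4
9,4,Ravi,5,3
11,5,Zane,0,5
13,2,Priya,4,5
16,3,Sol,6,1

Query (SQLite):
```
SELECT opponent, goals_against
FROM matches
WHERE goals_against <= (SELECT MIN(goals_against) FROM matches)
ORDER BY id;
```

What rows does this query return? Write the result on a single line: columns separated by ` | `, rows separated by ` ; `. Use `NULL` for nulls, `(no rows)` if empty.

Scalar subquery: MIN(goals_against) over all matches rows = 0.
Keep rows where goals_against <= that value.

Ivy | 0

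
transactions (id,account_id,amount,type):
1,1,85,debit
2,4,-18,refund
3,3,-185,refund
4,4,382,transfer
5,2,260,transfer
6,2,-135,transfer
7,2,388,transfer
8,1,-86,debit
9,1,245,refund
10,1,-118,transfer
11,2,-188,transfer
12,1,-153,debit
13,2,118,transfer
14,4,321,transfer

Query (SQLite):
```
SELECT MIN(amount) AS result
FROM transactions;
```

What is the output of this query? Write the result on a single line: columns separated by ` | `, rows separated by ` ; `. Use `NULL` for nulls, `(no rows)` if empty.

All amount values: [85, -18, -185, 382, 260, -135, 388, -86, 245, -118, -188, -153, 118, 321].
MIN of non-NULL values = -188.

-188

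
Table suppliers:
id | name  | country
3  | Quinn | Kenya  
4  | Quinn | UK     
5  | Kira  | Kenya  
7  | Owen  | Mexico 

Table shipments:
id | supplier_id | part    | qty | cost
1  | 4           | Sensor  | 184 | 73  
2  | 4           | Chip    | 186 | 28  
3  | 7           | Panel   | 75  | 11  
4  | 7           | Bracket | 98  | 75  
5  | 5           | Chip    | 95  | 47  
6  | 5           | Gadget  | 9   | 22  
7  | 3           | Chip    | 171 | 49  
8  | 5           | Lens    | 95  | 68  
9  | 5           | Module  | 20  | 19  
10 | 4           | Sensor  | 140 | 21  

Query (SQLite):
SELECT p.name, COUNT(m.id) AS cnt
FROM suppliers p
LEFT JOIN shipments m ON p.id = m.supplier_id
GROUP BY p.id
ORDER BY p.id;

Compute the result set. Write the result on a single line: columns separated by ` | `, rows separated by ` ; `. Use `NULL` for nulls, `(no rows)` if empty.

LEFT JOIN keeps every suppliers row; unmatched ones get NULL for shipments columns.
Group by suppliers.id and compute COUNT(m.id). COUNT(col) of an all-NULL group is 0.
  3: ids {7} → COUNT(m.id)=1
  4: ids {1, 2, 10} → COUNT(m.id)=3
  5: ids {5, 6, 8, 9} → COUNT(m.id)=4
  7: ids {3, 4} → COUNT(m.id)=2

Quinn | 1 ; Quinn | 3 ; Kira | 4 ; Owen | 2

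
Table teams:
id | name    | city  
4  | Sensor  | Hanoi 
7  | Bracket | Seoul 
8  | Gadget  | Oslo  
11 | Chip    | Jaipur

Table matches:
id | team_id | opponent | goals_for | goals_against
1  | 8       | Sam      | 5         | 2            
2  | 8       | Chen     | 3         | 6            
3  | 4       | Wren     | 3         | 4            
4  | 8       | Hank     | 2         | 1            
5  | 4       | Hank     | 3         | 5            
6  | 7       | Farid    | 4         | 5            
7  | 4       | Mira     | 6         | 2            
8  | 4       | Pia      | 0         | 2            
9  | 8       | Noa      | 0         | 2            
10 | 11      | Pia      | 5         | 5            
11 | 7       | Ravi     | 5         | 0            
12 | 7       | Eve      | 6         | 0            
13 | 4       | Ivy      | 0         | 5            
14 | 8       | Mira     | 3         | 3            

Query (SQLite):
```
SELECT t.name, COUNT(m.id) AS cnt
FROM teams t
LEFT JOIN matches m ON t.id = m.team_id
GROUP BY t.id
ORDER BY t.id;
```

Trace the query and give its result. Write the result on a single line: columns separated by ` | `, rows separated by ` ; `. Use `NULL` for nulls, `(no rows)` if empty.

Sensor | 5 ; Bracket | 3 ; Gadget | 5 ; Chip | 1

LEFT JOIN keeps every teams row; unmatched ones get NULL for matches columns.
Group by teams.id and compute COUNT(m.id). COUNT(col) of an all-NULL group is 0.
  4: ids {3, 5, 7, 8, 13} → COUNT(m.id)=5
  7: ids {6, 11, 12} → COUNT(m.id)=3
  8: ids {1, 2, 4, 9, 14} → COUNT(m.id)=5
  11: ids {10} → COUNT(m.id)=1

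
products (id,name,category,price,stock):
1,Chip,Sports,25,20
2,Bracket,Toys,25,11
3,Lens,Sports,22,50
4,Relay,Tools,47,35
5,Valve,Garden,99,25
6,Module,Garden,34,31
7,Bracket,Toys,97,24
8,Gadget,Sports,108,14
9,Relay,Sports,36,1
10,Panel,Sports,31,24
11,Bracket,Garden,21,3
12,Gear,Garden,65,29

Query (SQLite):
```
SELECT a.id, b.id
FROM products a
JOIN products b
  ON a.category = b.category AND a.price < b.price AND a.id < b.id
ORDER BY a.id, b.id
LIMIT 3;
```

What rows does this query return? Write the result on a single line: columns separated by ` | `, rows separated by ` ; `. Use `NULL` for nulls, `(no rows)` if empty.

Pairs (a,b) with same category, a.price < b.price, a.id < b.id.
category groups: Garden:{5,6,11,12} Sports:{1,3,8,9,10} Tools:{4} Toys:{2,7}
Ordered by (a.id, b.id); first 3.

1 | 8 ; 1 | 9 ; 1 | 10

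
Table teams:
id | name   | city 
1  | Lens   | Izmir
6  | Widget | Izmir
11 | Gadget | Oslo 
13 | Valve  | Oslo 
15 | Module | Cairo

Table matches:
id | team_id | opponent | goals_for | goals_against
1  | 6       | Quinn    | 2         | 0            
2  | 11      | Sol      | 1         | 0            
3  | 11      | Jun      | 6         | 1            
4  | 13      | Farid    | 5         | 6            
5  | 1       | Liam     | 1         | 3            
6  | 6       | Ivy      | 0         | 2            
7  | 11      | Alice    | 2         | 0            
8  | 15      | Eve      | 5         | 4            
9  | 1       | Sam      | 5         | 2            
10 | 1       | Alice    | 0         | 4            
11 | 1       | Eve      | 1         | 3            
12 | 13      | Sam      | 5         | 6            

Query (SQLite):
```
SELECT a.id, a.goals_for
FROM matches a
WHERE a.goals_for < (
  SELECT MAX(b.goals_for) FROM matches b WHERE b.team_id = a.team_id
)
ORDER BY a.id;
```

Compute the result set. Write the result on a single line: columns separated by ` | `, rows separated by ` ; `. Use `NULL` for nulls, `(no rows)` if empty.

For each matches row a, compute MAX(goals_for) over rows sharing a.team_id.
Keep row a if a.goals_for < that per-group MAX.
  team_id=1: MAX(goals_for) = 5
  team_id=6: MAX(goals_for) = 2
  team_id=11: MAX(goals_for) = 6
  team_id=13: MAX(goals_for) = 5
  team_id=15: MAX(goals_for) = 5

2 | 1 ; 5 | 1 ; 6 | 0 ; 7 | 2 ; 10 | 0 ; 11 | 1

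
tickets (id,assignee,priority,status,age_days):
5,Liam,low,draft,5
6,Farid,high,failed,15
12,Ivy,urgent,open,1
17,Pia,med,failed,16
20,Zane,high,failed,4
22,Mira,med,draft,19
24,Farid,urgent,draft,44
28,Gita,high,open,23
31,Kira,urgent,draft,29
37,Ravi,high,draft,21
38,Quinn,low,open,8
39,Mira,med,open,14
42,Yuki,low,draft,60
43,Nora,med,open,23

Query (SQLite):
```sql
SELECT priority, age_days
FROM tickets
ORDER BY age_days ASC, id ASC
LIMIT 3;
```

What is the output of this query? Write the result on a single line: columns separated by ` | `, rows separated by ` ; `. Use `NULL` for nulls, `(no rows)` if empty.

Sort by age_days asc, tiebreak id asc: (1, id=12), (4, id=20), (5, id=5), (8, id=38), (14, id=39), (15, id=6) …. Take first 3.

urgent | 1 ; high | 4 ; low | 5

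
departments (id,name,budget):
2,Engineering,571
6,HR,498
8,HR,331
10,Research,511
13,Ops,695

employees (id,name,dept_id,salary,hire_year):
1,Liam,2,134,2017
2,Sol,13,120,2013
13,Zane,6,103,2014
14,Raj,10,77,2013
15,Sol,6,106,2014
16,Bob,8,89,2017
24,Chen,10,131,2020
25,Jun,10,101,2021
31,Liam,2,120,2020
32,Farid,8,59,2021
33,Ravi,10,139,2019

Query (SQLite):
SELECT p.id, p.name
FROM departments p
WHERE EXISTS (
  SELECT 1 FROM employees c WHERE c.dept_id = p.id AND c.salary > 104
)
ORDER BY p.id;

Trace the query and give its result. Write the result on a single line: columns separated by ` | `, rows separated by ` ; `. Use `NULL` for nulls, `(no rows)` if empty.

2 | Engineering ; 6 | HR ; 10 | Research ; 13 | Ops

For each departments row, check whether any employees with matching dept_id has salary > 104.
Keep rows where that is true.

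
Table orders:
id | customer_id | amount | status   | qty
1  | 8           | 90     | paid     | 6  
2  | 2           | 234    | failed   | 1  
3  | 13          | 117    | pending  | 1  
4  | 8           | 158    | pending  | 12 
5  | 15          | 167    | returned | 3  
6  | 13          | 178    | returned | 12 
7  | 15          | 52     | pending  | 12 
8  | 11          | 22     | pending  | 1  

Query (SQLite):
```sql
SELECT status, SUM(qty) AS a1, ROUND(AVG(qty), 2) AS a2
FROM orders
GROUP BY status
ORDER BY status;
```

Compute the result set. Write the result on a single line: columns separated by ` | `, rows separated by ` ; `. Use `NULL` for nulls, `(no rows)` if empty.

Group orders by status.
Per group compute: SUM(qty), ROUND(AVG(qty), 2).
  failed: ids {2} → SUM(qty)=1, ROUND(AVG(qty), 2)=1
  paid: ids {1} → SUM(qty)=6, ROUND(AVG(qty), 2)=6
  pending: ids {3, 4, 7, 8} → SUM(qty)=26, ROUND(AVG(qty), 2)=6.5
  returned: ids {5, 6} → SUM(qty)=15, ROUND(AVG(qty), 2)=7.5

failed | 1 | 1 ; paid | 6 | 6 ; pending | 26 | 6.5 ; returned | 15 | 7.5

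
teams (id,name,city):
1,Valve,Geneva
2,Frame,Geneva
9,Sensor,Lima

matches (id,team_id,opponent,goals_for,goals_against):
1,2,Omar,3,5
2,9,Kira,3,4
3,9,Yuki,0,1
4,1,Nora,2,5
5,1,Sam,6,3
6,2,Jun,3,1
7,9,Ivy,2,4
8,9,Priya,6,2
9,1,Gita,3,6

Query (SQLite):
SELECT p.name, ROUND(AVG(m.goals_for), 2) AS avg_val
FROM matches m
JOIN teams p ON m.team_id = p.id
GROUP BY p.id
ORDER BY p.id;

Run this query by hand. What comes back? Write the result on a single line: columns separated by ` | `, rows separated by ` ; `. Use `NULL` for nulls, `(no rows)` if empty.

Join each matches row to its teams via team_id.
Group joined rows by teams.id; compute ROUND(AVG(m.goals_for), 2) per group.
  1: ids {4, 5, 9} → ROUND(AVG(m.goals_for), 2)=3.67
  2: ids {1, 6} → ROUND(AVG(m.goals_for), 2)=3
  9: ids {2, 3, 7, 8} → ROUND(AVG(m.goals_for), 2)=2.75

Valve | 3.67 ; Frame | 3 ; Sensor | 2.75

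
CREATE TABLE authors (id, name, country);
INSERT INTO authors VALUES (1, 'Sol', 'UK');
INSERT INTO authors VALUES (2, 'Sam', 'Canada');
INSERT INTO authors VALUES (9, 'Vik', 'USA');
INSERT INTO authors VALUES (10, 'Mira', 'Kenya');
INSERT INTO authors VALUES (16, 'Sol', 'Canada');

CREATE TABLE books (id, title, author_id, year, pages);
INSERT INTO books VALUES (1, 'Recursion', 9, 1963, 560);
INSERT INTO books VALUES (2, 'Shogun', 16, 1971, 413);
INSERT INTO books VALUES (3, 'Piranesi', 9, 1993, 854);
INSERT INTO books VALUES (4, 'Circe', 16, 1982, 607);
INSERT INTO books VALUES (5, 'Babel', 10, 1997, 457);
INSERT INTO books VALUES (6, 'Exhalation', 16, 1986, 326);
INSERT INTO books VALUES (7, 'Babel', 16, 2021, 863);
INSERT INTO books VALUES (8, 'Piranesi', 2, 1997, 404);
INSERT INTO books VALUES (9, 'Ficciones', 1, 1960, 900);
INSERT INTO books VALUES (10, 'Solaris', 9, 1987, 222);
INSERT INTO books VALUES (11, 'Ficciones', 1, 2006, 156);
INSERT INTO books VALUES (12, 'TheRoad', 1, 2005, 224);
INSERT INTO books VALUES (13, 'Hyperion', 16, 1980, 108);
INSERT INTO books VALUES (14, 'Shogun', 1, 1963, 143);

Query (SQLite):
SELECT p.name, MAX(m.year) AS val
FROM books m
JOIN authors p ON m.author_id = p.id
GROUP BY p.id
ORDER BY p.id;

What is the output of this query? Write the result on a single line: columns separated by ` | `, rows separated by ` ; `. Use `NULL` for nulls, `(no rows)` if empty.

Sol | 2006 ; Sam | 1997 ; Vik | 1993 ; Mira | 1997 ; Sol | 2021

Join each books row to its authors via author_id.
Group joined rows by authors.id; compute MAX(m.year) per group.
  1: ids {9, 11, 12, 14} → MAX(m.year)=2006
  2: ids {8} → MAX(m.year)=1997
  9: ids {1, 3, 10} → MAX(m.year)=1993
  10: ids {5} → MAX(m.year)=1997
  16: ids {2, 4, 6, 7, 13} → MAX(m.year)=2021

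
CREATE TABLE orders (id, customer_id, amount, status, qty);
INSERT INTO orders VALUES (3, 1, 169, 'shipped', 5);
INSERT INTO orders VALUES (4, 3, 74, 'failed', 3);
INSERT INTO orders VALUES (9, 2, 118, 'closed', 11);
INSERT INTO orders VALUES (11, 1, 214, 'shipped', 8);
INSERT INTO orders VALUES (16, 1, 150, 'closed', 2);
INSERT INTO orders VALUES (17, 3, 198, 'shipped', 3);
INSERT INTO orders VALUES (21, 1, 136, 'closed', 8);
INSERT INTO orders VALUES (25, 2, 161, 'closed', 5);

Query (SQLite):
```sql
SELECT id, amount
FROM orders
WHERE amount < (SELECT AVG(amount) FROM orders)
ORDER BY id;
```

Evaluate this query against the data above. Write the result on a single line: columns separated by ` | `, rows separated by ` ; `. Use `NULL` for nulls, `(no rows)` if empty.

Scalar subquery: AVG(amount) over all orders rows = 152.5.
Keep rows where amount < that value.

4 | 74 ; 9 | 118 ; 16 | 150 ; 21 | 136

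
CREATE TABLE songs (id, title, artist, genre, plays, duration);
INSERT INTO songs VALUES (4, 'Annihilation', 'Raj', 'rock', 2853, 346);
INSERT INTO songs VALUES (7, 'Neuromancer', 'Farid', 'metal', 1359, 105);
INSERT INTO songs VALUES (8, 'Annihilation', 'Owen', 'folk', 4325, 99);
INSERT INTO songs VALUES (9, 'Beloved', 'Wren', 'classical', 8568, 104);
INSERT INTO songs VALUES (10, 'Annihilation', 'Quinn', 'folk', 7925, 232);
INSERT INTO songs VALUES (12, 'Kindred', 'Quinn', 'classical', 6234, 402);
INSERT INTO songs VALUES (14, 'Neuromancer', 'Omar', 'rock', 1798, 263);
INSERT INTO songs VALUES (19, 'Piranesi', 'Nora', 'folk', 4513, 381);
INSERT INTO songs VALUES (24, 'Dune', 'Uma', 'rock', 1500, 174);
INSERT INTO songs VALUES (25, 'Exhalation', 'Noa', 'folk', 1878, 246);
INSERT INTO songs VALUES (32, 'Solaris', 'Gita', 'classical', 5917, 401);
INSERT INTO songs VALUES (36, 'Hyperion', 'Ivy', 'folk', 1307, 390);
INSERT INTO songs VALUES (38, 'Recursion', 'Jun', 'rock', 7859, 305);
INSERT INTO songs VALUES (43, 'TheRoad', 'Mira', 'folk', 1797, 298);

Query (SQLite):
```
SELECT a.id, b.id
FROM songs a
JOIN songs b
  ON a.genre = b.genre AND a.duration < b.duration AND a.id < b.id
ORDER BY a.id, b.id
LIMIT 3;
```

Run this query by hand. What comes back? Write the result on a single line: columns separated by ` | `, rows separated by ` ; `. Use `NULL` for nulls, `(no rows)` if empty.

8 | 10 ; 8 | 19 ; 8 | 25

Pairs (a,b) with same genre, a.duration < b.duration, a.id < b.id.
genre groups: classical:{9,12,32} folk:{8,10,19,25,36,43} metal:{7} rock:{4,14,24,38}
Ordered by (a.id, b.id); first 3.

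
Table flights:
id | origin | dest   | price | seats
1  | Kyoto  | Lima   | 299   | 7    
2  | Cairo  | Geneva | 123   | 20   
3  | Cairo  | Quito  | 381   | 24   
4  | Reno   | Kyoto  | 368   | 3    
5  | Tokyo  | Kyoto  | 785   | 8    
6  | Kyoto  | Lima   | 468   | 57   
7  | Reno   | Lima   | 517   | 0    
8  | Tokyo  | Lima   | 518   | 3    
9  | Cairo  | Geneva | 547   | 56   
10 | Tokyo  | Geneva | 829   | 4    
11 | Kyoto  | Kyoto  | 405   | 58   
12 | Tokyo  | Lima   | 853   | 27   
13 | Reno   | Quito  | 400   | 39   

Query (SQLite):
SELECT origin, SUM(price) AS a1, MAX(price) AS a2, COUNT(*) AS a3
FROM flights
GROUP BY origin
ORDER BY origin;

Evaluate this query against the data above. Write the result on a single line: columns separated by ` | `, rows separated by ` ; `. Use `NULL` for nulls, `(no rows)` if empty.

Cairo | 1051 | 547 | 3 ; Kyoto | 1172 | 468 | 3 ; Reno | 1285 | 517 | 3 ; Tokyo | 2985 | 853 | 4

Group flights by origin.
Per group compute: SUM(price), MAX(price), COUNT(*).
  Cairo: ids {2, 3, 9} → SUM(price)=1051, MAX(price)=547, COUNT(*)=3
  Kyoto: ids {1, 6, 11} → SUM(price)=1172, MAX(price)=468, COUNT(*)=3
  Reno: ids {4, 7, 13} → SUM(price)=1285, MAX(price)=517, COUNT(*)=3
  Tokyo: ids {5, 8, 10, 12} → SUM(price)=2985, MAX(price)=853, COUNT(*)=4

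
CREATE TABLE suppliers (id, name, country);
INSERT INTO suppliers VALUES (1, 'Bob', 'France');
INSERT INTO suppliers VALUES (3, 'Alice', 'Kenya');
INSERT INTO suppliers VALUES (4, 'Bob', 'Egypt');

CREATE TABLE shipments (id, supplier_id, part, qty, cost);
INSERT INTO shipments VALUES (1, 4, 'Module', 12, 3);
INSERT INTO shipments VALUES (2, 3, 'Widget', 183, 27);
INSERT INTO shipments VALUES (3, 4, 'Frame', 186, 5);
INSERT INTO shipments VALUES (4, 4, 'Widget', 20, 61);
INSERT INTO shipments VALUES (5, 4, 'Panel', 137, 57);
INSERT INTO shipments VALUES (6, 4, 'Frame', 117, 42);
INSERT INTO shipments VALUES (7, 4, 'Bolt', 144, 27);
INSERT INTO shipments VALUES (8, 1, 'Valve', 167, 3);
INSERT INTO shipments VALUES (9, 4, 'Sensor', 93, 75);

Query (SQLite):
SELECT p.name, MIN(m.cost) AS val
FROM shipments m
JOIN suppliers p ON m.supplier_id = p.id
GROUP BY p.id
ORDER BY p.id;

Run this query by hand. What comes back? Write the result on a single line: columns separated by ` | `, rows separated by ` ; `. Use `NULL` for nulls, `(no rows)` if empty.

Join each shipments row to its suppliers via supplier_id.
Group joined rows by suppliers.id; compute MIN(m.cost) per group.
  1: ids {8} → MIN(m.cost)=3
  3: ids {2} → MIN(m.cost)=27
  4: ids {1, 3, 4, 5, 6, 7, 9} → MIN(m.cost)=3

Bob | 3 ; Alice | 27 ; Bob | 3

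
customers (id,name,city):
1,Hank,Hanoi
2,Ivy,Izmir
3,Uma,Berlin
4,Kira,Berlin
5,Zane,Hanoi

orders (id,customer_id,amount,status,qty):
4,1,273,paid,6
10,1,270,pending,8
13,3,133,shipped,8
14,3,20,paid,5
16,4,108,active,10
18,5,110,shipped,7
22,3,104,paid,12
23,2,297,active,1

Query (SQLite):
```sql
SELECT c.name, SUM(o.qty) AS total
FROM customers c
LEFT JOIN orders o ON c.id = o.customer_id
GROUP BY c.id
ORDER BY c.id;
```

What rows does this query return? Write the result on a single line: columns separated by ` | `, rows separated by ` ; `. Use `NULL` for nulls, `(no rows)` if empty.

Hank | 14 ; Ivy | 1 ; Uma | 25 ; Kira | 10 ; Zane | 7

LEFT JOIN keeps every customers row; unmatched ones get NULL for orders columns.
Group by customers.id and compute SUM(o.qty). SUM over an all-NULL group is NULL.
  1: ids {4, 10} → SUM(o.qty)=14
  2: ids {23} → SUM(o.qty)=1
  3: ids {13, 14, 22} → SUM(o.qty)=25
  4: ids {16} → SUM(o.qty)=10
  5: ids {18} → SUM(o.qty)=7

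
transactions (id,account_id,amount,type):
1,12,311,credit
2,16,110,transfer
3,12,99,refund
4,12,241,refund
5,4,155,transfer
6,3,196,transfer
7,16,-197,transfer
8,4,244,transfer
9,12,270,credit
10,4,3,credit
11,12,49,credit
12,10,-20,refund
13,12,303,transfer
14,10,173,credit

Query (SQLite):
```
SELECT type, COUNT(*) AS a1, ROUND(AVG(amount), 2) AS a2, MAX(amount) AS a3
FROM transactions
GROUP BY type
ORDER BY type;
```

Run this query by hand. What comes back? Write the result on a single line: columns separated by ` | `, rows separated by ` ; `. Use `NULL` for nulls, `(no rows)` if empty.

Group transactions by type.
Per group compute: COUNT(*), ROUND(AVG(amount), 2), MAX(amount).
  credit: ids {1, 9, 10, 11, 14} → COUNT(*)=5, ROUND(AVG(amount), 2)=161.2, MAX(amount)=311
  refund: ids {3, 4, 12} → COUNT(*)=3, ROUND(AVG(amount), 2)=106.67, MAX(amount)=241
  transfer: ids {2, 5, 6, 7, 8, 13} → COUNT(*)=6, ROUND(AVG(amount), 2)=135.17, MAX(amount)=303

credit | 5 | 161.2 | 311 ; refund | 3 | 106.67 | 241 ; transfer | 6 | 135.17 | 303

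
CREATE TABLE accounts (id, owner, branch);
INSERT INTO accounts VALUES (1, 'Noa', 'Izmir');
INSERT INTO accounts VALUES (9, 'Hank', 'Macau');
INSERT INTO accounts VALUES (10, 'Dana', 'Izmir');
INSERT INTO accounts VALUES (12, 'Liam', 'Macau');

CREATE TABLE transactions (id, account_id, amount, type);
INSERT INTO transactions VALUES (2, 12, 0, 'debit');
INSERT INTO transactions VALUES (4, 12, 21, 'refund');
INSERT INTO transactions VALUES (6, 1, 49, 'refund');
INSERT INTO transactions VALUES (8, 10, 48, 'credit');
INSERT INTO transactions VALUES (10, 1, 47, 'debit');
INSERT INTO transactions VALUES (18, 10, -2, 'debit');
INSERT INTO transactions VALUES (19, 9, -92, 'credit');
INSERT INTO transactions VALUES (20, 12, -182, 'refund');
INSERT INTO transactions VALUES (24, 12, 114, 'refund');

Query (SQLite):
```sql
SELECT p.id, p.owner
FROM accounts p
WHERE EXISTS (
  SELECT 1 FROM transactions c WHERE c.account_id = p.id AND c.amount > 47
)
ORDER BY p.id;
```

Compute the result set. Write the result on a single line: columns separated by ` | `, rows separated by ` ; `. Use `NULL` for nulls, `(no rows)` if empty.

1 | Noa ; 10 | Dana ; 12 | Liam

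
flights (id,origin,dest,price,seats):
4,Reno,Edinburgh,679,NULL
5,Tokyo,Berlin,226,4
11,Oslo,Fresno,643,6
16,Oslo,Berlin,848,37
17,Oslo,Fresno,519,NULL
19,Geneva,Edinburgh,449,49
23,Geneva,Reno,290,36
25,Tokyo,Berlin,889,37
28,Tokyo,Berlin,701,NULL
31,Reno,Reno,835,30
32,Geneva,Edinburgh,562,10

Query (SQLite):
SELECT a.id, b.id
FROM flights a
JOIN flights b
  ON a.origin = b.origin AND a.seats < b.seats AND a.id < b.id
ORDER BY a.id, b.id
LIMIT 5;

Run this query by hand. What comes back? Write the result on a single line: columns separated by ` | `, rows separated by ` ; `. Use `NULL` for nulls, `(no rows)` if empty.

Pairs (a,b) with same origin, a.seats < b.seats, a.id < b.id.
origin groups: Geneva:{19,23,32} Oslo:{11,16,17} Reno:{4,31} Tokyo:{5,25,28}
Ordered by (a.id, b.id); first 5.

5 | 25 ; 11 | 16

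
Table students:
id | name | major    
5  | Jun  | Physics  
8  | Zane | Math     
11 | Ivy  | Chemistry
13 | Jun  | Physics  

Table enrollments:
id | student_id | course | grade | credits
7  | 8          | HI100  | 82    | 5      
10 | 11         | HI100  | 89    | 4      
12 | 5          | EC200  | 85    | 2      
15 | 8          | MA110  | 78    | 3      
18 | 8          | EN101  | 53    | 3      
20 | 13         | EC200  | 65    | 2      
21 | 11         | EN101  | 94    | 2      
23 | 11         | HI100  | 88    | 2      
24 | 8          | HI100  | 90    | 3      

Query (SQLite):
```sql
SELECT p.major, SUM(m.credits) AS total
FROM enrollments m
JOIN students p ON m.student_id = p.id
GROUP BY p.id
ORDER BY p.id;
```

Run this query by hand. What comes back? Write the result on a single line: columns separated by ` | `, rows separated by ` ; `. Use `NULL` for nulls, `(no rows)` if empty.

Join each enrollments row to its students via student_id.
Group joined rows by students.id; compute SUM(m.credits) per group.
  5: ids {12} → SUM(m.credits)=2
  8: ids {7, 15, 18, 24} → SUM(m.credits)=14
  11: ids {10, 21, 23} → SUM(m.credits)=8
  13: ids {20} → SUM(m.credits)=2

Physics | 2 ; Math | 14 ; Chemistry | 8 ; Physics | 2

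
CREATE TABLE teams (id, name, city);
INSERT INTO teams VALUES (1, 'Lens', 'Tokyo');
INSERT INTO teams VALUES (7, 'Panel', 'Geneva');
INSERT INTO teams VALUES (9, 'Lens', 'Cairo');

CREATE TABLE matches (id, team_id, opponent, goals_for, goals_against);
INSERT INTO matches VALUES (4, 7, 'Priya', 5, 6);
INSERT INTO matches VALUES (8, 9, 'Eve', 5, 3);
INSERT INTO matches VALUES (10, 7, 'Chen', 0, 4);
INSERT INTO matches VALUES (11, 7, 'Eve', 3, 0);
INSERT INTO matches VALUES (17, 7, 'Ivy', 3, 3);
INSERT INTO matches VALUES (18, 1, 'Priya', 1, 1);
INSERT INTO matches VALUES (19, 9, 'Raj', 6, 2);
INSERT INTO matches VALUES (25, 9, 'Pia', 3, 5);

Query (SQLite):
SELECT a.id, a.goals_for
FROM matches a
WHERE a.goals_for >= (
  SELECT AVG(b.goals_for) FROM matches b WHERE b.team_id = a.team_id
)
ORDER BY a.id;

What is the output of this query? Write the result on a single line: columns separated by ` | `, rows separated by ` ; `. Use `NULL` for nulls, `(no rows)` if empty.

For each matches row a, compute AVG(goals_for) over rows sharing a.team_id.
Keep row a if a.goals_for >= that per-group AVG.
  team_id=1: AVG(goals_for) = 1.0
  team_id=7: AVG(goals_for) = 2.75
  team_id=9: AVG(goals_for) = 4.666667

4 | 5 ; 8 | 5 ; 11 | 3 ; 17 | 3 ; 18 | 1 ; 19 | 6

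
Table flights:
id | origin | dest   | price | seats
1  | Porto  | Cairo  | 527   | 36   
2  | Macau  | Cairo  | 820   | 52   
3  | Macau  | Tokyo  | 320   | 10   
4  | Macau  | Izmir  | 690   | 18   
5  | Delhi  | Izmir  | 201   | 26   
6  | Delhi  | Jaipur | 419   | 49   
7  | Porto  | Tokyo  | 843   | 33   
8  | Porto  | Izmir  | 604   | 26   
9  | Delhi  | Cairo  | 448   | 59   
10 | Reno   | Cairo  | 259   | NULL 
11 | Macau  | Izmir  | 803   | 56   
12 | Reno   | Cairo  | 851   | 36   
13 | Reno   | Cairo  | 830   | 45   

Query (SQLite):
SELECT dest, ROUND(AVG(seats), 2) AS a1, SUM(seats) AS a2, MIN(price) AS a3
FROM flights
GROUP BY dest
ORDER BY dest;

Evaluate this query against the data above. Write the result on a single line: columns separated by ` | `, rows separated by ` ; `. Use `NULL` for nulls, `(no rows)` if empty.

Cairo | 45.6 | 228 | 259 ; Izmir | 31.5 | 126 | 201 ; Jaipur | 49 | 49 | 419 ; Tokyo | 21.5 | 43 | 320

Group flights by dest.
Per group compute: ROUND(AVG(seats), 2), SUM(seats), MIN(price).
  Cairo: ids {1, 2, 9, 10, 12, 13} → ROUND(AVG(seats), 2)=45.6, SUM(seats)=228, MIN(price)=259
  Izmir: ids {4, 5, 8, 11} → ROUND(AVG(seats), 2)=31.5, SUM(seats)=126, MIN(price)=201
  Jaipur: ids {6} → ROUND(AVG(seats), 2)=49, SUM(seats)=49, MIN(price)=419
  Tokyo: ids {3, 7} → ROUND(AVG(seats), 2)=21.5, SUM(seats)=43, MIN(price)=320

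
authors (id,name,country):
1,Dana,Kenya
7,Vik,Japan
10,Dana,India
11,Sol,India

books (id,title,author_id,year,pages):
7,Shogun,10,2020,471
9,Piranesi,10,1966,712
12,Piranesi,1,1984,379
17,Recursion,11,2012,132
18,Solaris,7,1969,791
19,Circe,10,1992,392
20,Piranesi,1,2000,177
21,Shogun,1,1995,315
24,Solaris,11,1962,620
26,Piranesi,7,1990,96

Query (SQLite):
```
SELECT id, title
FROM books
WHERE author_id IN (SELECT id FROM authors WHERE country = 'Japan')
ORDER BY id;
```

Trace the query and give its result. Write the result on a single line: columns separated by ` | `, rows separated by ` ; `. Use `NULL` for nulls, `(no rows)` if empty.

Inner query: authors.id where country = 'Japan'.
Outer: keep books rows whose author_id is in that set.
Inner query → {7}

18 | Solaris ; 26 | Piranesi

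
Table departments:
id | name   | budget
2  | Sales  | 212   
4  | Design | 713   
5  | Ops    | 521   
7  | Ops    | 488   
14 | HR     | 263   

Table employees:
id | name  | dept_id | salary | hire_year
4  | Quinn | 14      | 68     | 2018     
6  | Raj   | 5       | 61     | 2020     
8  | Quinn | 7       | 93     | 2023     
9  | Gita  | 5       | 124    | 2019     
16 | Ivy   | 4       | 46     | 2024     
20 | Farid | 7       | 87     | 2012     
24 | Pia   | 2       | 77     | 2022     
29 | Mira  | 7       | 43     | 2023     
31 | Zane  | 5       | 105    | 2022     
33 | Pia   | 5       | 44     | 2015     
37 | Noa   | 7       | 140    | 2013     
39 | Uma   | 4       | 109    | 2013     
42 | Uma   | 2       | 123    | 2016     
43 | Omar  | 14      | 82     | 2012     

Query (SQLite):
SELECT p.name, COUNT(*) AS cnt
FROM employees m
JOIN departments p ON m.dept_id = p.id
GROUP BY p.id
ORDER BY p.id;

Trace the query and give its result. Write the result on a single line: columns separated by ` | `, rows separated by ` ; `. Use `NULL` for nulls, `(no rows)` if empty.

Join each employees row to its departments via dept_id.
Group joined rows by departments.id; compute COUNT(*) per group.
  2: ids {24, 42} → COUNT(*)=2
  4: ids {16, 39} → COUNT(*)=2
  5: ids {6, 9, 31, 33} → COUNT(*)=4
  7: ids {8, 20, 29, 37} → COUNT(*)=4
  14: ids {4, 43} → COUNT(*)=2

Sales | 2 ; Design | 2 ; Ops | 4 ; Ops | 4 ; HR | 2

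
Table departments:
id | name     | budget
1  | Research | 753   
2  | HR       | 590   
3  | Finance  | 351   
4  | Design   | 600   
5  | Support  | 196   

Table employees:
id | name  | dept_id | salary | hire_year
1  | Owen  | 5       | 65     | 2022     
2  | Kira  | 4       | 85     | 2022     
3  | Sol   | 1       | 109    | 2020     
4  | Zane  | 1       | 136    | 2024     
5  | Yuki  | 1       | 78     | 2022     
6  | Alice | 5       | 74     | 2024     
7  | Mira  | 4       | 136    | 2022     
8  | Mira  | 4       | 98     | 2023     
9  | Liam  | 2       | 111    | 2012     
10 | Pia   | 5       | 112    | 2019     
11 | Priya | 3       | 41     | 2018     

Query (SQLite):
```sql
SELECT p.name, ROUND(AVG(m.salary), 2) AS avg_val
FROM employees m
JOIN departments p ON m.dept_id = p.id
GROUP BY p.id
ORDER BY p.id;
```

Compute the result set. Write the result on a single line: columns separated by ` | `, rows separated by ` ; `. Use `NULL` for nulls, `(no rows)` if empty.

Research | 107.67 ; HR | 111 ; Finance | 41 ; Design | 106.33 ; Support | 83.67

Join each employees row to its departments via dept_id.
Group joined rows by departments.id; compute ROUND(AVG(m.salary), 2) per group.
  1: ids {3, 4, 5} → ROUND(AVG(m.salary), 2)=107.67
  2: ids {9} → ROUND(AVG(m.salary), 2)=111
  3: ids {11} → ROUND(AVG(m.salary), 2)=41
  4: ids {2, 7, 8} → ROUND(AVG(m.salary), 2)=106.33
  5: ids {1, 6, 10} → ROUND(AVG(m.salary), 2)=83.67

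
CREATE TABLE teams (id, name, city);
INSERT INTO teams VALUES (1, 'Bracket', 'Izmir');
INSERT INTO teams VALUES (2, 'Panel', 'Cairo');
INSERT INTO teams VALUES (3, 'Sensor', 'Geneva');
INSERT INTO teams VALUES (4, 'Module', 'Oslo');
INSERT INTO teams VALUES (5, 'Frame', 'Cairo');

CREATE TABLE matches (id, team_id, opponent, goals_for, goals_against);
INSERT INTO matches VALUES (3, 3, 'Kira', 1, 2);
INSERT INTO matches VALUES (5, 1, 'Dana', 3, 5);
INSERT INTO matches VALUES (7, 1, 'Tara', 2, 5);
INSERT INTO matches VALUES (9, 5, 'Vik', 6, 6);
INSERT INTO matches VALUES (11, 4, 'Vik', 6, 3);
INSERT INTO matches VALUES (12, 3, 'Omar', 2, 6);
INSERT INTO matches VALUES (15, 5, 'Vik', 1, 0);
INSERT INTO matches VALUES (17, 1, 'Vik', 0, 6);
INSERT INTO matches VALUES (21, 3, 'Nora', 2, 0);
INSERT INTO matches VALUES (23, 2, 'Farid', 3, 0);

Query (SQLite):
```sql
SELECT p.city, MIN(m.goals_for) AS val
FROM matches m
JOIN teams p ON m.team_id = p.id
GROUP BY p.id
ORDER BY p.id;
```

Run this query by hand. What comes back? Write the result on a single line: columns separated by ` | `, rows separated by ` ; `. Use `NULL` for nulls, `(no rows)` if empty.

Join each matches row to its teams via team_id.
Group joined rows by teams.id; compute MIN(m.goals_for) per group.
  1: ids {5, 7, 17} → MIN(m.goals_for)=0
  2: ids {23} → MIN(m.goals_for)=3
  3: ids {3, 12, 21} → MIN(m.goals_for)=1
  4: ids {11} → MIN(m.goals_for)=6
  5: ids {9, 15} → MIN(m.goals_for)=1

Izmir | 0 ; Cairo | 3 ; Geneva | 1 ; Oslo | 6 ; Cairo | 1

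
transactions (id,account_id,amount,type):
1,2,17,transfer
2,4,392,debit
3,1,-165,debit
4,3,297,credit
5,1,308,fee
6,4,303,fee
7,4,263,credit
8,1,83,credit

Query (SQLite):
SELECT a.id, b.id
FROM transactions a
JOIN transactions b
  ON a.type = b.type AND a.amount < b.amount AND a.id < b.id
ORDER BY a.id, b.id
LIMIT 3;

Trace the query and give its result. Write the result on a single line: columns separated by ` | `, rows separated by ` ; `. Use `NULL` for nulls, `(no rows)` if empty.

(no rows)

Pairs (a,b) with same type, a.amount < b.amount, a.id < b.id.
type groups: credit:{4,7,8} debit:{2,3} fee:{5,6} transfer:{1}
Ordered by (a.id, b.id); first 3.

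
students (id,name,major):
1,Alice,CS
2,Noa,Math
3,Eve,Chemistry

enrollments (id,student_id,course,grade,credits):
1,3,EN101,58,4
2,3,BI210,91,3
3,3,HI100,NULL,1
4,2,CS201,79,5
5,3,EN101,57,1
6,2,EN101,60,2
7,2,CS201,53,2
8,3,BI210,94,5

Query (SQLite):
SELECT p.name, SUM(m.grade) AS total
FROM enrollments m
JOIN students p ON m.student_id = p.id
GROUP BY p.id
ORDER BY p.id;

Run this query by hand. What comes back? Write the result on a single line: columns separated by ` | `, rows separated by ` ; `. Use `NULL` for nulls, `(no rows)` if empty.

Noa | 192 ; Eve | 300

Join each enrollments row to its students via student_id.
Group joined rows by students.id; compute SUM(m.grade) per group.
  2: ids {4, 6, 7} → SUM(m.grade)=192
  3: ids {1, 2, 3, 5, 8} → SUM(m.grade)=300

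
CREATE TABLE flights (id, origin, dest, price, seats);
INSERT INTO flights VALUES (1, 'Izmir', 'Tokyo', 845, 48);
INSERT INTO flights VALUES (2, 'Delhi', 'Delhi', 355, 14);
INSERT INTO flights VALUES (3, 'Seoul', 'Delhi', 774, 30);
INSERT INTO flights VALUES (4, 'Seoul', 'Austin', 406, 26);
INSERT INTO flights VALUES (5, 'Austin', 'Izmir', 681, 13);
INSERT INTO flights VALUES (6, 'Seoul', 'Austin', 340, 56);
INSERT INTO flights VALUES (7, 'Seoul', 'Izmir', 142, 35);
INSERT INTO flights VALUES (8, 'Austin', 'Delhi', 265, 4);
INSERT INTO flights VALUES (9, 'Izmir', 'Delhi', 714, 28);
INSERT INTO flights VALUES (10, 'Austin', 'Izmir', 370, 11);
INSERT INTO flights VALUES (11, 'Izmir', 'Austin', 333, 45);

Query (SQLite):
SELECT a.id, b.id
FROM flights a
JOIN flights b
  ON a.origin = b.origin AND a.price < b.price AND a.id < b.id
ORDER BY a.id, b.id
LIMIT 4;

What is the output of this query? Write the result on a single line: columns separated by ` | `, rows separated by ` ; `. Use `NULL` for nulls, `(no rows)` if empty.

8 | 10

Pairs (a,b) with same origin, a.price < b.price, a.id < b.id.
origin groups: Austin:{5,8,10} Delhi:{2} Izmir:{1,9,11} Seoul:{3,4,6,7}
Ordered by (a.id, b.id); first 4.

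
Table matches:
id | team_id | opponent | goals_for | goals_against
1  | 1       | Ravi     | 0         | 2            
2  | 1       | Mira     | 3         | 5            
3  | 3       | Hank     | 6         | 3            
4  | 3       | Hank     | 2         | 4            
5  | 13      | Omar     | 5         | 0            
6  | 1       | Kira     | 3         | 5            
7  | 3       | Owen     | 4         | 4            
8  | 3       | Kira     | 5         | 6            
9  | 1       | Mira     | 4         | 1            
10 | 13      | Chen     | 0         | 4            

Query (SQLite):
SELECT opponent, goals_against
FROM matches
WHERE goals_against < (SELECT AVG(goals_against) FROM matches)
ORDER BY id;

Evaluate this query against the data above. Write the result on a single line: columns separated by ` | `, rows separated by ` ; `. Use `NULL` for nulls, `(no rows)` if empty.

Ravi | 2 ; Hank | 3 ; Omar | 0 ; Mira | 1

Scalar subquery: AVG(goals_against) over all matches rows = 3.4.
Keep rows where goals_against < that value.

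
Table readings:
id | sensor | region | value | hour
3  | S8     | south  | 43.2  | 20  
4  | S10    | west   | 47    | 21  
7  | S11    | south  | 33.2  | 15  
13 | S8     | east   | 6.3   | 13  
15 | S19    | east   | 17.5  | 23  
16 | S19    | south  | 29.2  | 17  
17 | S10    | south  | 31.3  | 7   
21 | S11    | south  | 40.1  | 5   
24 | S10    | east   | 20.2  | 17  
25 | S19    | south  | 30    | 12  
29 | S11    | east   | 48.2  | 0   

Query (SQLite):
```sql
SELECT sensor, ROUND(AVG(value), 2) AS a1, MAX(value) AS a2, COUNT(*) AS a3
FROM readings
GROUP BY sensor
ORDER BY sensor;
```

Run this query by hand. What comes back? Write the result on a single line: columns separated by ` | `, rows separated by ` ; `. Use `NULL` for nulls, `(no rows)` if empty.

S10 | 32.83 | 47 | 3 ; S11 | 40.5 | 48.2 | 3 ; S19 | 25.57 | 30 | 3 ; S8 | 24.75 | 43.2 | 2

Group readings by sensor.
Per group compute: ROUND(AVG(value), 2), MAX(value), COUNT(*).
  S10: ids {4, 17, 24} → ROUND(AVG(value), 2)=32.83, MAX(value)=47, COUNT(*)=3
  S11: ids {7, 21, 29} → ROUND(AVG(value), 2)=40.5, MAX(value)=48.2, COUNT(*)=3
  S19: ids {15, 16, 25} → ROUND(AVG(value), 2)=25.57, MAX(value)=30, COUNT(*)=3
  S8: ids {3, 13} → ROUND(AVG(value), 2)=24.75, MAX(value)=43.2, COUNT(*)=2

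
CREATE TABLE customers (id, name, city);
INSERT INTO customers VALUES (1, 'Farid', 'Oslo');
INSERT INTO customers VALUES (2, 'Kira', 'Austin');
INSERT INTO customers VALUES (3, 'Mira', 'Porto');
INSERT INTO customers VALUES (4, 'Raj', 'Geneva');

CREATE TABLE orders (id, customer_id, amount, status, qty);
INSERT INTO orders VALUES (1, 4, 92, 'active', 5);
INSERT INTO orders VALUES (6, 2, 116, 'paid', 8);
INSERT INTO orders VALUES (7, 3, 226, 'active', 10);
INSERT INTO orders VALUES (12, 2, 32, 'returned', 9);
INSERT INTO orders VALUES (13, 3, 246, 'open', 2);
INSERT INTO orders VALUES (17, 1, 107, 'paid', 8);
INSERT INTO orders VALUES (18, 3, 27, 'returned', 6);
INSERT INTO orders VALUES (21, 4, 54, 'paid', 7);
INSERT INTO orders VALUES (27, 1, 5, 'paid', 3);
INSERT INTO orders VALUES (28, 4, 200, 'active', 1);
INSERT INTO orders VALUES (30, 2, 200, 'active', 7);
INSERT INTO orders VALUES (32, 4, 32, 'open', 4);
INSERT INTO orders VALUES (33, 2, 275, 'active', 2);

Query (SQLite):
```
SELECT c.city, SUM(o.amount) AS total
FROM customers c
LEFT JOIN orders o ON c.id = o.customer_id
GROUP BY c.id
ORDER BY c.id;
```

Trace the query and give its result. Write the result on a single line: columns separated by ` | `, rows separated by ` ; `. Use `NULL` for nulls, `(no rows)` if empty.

LEFT JOIN keeps every customers row; unmatched ones get NULL for orders columns.
Group by customers.id and compute SUM(o.amount). SUM over an all-NULL group is NULL.
  1: ids {17, 27} → SUM(o.amount)=112
  2: ids {6, 12, 30, 33} → SUM(o.amount)=623
  3: ids {7, 13, 18} → SUM(o.amount)=499
  4: ids {1, 21, 28, 32} → SUM(o.amount)=378

Oslo | 112 ; Austin | 623 ; Porto | 499 ; Geneva | 378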